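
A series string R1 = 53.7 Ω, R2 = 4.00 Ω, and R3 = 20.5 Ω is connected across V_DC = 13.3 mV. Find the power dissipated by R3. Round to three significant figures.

P ≈ 0.593 µW

ΣR = 78.20 Ω → I = 13.3/78.20 = 0.1701 mA.
P(R3) = I²·R3 = (0.1701)² × 20.5 = 0.5930 µW.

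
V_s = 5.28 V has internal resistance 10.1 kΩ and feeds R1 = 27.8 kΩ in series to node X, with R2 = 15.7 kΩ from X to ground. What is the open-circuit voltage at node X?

R1' = 10.1 + 27.8 = 37.90 kΩ (source resistance + R1).
V_th is the unloaded tap voltage: V_s · R2/(R1'+R2) = 5.28 × 0.2929 = 1.547 V.

V_th ≈ 1.55 V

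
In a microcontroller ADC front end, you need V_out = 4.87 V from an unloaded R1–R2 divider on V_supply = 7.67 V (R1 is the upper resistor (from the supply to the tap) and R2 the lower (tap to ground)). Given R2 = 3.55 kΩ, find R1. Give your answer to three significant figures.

R1 ≈ 2.04 kΩ

V_out/V_supply = R2/(R1+R2) = 0.6349.
So R1 = R2 · (V_supply/V_out − 1) = 3.55 × (7.67/4.87 − 1) = 3.55 × 0.5749 = 2.041 kΩ.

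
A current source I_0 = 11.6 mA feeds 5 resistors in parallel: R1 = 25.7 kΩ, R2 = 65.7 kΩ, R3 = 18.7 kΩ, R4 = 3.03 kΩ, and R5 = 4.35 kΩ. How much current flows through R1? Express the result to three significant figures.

I ≈ 0.676 mA

ΣG = 1/25.7 + 1/65.7 + 1/18.7 + 1/3.03 + 1/4.35 = 0.6675.
R1 takes the fraction G_k/ΣG = 0.03891/0.6675 = 0.05829, so I = 11.6 × 0.05829 = 0.6762 mA.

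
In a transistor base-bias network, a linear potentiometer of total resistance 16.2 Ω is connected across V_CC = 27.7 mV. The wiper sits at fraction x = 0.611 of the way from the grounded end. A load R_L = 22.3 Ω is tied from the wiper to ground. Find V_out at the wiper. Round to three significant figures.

The pot divides into 6.302 Ω above the wiper and 9.898 Ω below.
R_L loads the lower segment: effective lower R = 6.855 Ω.
Loaded-divider output: V_out = 27.7 × 0.5210 = 14.43 mV.

V_out ≈ 14.4 mV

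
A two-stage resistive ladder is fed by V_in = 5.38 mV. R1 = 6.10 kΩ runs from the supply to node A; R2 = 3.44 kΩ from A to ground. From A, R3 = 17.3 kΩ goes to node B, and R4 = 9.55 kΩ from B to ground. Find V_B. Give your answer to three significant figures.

Node A sees R2 in parallel with the series input of stage 2, R3 + R4 = 26.85 kΩ.
Effective lower resistance at A: R2 ‖ 26.85 = 3.049 kΩ.
V_A = 5.38 × 3.049/(6.10 + 3.049) = 1.793 mV.
V_B = V_A × 0.3557 = 0.6378 mV.

V_B ≈ 0.638 mV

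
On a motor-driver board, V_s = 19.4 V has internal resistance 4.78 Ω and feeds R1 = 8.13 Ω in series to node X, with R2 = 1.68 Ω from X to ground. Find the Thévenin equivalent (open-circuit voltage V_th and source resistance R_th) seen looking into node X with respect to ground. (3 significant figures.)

V_th ≈ 2.23 V, R_th ≈ 1.49 Ω

R1' = 4.78 + 8.13 = 12.91 Ω (source resistance + R1).
Open-circuit (no load on X): V_th = V_s · R2/(R1' + R2) = 19.4 × 1.68/(12.91 + 1.68) = 2.234 V.
Zeroing V_s shorts the top of R1' to ground, so R_th = R1' ‖ R2 = 1.487 Ω.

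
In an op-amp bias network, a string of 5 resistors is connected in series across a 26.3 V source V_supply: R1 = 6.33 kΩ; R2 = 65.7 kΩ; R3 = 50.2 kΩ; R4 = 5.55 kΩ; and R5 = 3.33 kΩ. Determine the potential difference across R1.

V ≈ 1.27 V

Series total: ΣR = 6.33 + 65.7 + 50.2 + 5.55 + 3.33 = 131.1 kΩ.
By the voltage-divider rule, V = 26.3 × 6.330/131.1 = 1.270 V.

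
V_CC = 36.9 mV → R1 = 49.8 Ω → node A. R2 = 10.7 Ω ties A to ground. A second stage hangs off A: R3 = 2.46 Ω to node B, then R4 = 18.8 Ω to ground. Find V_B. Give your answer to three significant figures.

V_B ≈ 4.08 mV

Looking into the second stage from A: R3 + R4 = 21.26 Ω appears in parallel with R2.
Effective lower resistance at A: R2 ‖ 21.26 = 7.118 Ω.
First divider: V_A = V_CC · 7.118/(49.8 + 7.118) = 4.614 mV.
Stage 2 is unloaded, so V_B = V_A · R4/(R3+R4) = 4.614 × 18.8/21.26 = 4.081 mV.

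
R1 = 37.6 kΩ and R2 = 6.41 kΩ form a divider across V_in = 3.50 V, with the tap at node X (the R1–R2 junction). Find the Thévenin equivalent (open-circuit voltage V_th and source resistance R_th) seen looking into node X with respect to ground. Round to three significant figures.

V_th is the unloaded tap voltage: V_in · R2/(R1+R2) = 3.50 × 0.1456 = 0.5098 V.
With V_in suppressed (replaced by a short), R_th = R1 ‖ R2 = (37.60 × 6.41)/(37.60 + 6.41) = 5.476 kΩ.

V_th ≈ 0.510 V, R_th ≈ 5.48 kΩ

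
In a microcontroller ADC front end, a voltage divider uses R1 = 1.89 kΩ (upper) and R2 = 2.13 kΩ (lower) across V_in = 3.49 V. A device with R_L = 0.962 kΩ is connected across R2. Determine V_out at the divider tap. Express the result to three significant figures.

First combine the lower leg with the load: R2 ‖ R_L = 0.6627 kΩ.
Then V_out = V_in · R2'/(R1 + R2') = 3.49 × 0.6627/2.553 = 0.9060 V.
(Unloaded it would be 1.85 V; the load pulls it down.)

V_out ≈ 0.906 V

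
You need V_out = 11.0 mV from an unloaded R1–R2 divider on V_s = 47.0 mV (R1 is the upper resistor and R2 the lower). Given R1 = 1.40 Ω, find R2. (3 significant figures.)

R2 ≈ 0.428 Ω

V_out/V_s = R2/(R1+R2) = 0.2340.
R2 = R1 · 0.2340/(1 − 0.2340) = 0.4278 Ω.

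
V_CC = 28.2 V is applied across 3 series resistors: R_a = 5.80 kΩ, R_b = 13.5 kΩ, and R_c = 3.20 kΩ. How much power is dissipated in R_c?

The common current is I = 28.2/22.50 = 1.253 mA.
V(R_c) = I·R = 4.011 V; P = V·I = 4.011 × 1.253 = 5.027 mW.

P ≈ 5.03 mW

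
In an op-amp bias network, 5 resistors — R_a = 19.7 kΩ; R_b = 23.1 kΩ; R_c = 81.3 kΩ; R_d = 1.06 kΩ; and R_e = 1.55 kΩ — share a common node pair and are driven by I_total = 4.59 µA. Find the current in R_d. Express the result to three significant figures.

Conductances: ΣG = 1/19.7 + 1/23.1 + 1/81.3 + 1/1.06 + 1/1.55 = 1.695 (1/kΩ).
By the current-divider rule, I = I_total · G_k/ΣG = 4.59 × 0.5566 = 2.555 µA.

I ≈ 2.55 µA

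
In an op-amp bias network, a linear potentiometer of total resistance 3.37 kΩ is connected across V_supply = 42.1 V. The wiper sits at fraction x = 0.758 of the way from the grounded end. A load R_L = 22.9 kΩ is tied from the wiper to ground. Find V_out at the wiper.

V_out ≈ 31.1 V

The pot divides into 0.8155 kΩ above the wiper and 2.554 kΩ below.
R_L loads the lower segment: effective lower R = 2.298 kΩ.
Then V_out = V_supply · 2.298/(0.8155 + 2.298) = 31.07 V.
(Unloaded: V_out = x·V_supply = 31.9 V.)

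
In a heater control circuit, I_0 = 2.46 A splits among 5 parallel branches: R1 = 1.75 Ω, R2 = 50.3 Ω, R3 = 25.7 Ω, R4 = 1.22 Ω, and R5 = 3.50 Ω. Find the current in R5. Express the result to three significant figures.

ΣG = 1/1.75 + 1/50.3 + 1/25.7 + 1/1.22 + 1/3.50 = 1.736.
By the current-divider rule, I = I_0 · G_k/ΣG = 2.46 × 0.1646 = 0.4050 A.

I ≈ 0.405 A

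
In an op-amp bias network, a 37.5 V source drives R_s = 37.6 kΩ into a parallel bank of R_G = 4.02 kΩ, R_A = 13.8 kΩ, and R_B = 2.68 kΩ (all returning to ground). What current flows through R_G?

Equivalent of the parallel group: R_p = 1.440 kΩ.
V_A by voltage divider: V_A = 37.5 × 1.440/(37.6 + 1.440) = 1.383 V.
Branch current I = V_A/R_G = 1.383/4.02 = 0.3441 mA.
(Equivalently: I_total = 0.9605 mA, then current-divider fraction G_k/ΣG = 0.3583.)

I ≈ 0.344 mA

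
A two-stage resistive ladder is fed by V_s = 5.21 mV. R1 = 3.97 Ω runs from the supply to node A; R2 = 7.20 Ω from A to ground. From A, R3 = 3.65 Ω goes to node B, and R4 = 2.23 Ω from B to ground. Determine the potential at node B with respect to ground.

Node A sees R2 in parallel with the series input of stage 2, R3 + R4 = 5.880 Ω.
R2 ‖ (R3+R4) = 3.237 Ω.
First divider: V_A = V_s · 3.237/(3.97 + 3.237) = 2.340 mV.
Stage 2 is unloaded, so V_B = V_A · R4/(R3+R4) = 2.340 × 2.23/5.880 = 0.8874 mV.

V_B ≈ 0.887 mV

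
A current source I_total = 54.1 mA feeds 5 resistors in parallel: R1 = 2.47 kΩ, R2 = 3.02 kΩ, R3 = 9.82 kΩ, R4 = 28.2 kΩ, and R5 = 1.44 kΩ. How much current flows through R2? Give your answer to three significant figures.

I ≈ 11.4 mA

ΣG = 1/2.47 + 1/3.02 + 1/9.82 + 1/28.2 + 1/1.44 = 1.568.
By the current-divider rule, I = I_total · G_k/ΣG = 54.1 × 0.2112 = 11.43 mA.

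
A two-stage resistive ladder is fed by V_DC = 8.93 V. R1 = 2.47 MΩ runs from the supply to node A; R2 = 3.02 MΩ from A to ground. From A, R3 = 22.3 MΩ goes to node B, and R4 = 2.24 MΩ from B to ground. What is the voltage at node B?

Looking into the second stage from A: R3 + R4 = 24.54 MΩ appears in parallel with R2.
R2 ‖ (R3+R4) = 2.689 MΩ.
So V_A = 8.93 × 0.5212 = 4.655 V.
V_B = V_A × 0.09128 = 0.4249 V.

V_B ≈ 0.425 V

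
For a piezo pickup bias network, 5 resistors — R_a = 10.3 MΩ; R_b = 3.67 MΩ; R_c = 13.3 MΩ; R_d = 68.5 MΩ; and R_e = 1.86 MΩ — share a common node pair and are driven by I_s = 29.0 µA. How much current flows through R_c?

I ≈ 2.19 µA

Total conductance ΣG = 1/10.3 + 1/3.67 + 1/13.3 + 1/68.5 + 1/1.86 = 0.9970 (units of 1/MΩ).
R_c takes the fraction G_k/ΣG = 0.07519/0.9970 = 0.07542, so I = 29.0 × 0.07542 = 2.187 µA.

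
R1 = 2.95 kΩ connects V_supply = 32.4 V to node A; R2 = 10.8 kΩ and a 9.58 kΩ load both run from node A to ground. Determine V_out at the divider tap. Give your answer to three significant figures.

First combine the lower leg with the load: R2 ‖ R_L = 5.077 kΩ.
Now apply the divider: V_out = 32.4 × 0.6325 = 20.49 V.

V_out ≈ 20.5 V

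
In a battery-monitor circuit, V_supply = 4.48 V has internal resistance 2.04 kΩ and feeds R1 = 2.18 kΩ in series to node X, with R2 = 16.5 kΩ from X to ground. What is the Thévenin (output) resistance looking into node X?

R1' = 2.04 + 2.18 = 4.220 kΩ (source resistance + R1).
With V_supply suppressed (replaced by a short), R_th = R1' ‖ R2 = (4.220 × 16.5)/(4.220 + 16.5) = 3.361 kΩ.

R_th ≈ 3.36 kΩ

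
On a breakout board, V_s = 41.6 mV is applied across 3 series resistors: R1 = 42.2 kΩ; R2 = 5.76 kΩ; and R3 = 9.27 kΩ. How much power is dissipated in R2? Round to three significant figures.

Series current I = V_s/ΣR = 41.6/57.23 = 0.7269 µA.
V(R2) = I·R = 4.187 mV; P = V·I = 4.187 × 0.7269 = 3.043 nW.

P ≈ 3.04 nW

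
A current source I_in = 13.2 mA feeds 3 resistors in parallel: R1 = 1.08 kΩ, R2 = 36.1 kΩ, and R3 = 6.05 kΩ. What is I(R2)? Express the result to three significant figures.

I ≈ 0.327 mA

Conductances: ΣG = 1/1.08 + 1/36.1 + 1/6.05 = 1.119 (1/kΩ).
By the current-divider rule, I = I_in · G_k/ΣG = 13.2 × 0.02476 = 0.3268 mA.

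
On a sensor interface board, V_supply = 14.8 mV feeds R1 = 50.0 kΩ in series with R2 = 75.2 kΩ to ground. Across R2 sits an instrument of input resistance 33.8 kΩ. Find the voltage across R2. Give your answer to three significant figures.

V_out ≈ 4.71 mV

First combine the lower leg with the load: R2 ‖ R_L = 23.32 kΩ.
Then V_out = V_supply · R2'/(R1 + R2') = 14.8 × 23.32/73.32 = 4.707 mV.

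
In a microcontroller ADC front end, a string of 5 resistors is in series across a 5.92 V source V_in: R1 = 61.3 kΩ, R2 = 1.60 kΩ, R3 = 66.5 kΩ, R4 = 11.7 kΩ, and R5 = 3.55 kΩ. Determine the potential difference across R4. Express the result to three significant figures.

Series total: ΣR = 61.3 + 1.60 + 66.5 + 11.7 + 3.55 = 144.7 kΩ.
V = V_in · R/ΣR = 5.92 × 0.08088 = 0.4788 V.

V ≈ 0.479 V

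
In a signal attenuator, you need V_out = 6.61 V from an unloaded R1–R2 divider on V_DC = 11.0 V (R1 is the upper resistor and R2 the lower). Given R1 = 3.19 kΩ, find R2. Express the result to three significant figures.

R2 ≈ 4.80 kΩ

The divider ratio is R2/(R1+R2) = 6.61/11.0 = 0.6009.
Rearranging, R2 = R1·k/(1−k) = 3.19 × 1.506 = 4.803 kΩ.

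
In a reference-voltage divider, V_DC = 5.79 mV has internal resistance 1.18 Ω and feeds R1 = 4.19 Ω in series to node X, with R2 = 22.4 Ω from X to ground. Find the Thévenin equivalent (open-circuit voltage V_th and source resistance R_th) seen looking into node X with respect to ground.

R1' = 1.18 + 4.19 = 5.370 Ω (source resistance + R1).
With X open, the divider is unloaded: V_th = 5.79 × 22.4/27.77 = 4.670 mV.
Zeroing V_DC shorts the top of R1' to ground, so R_th = R1' ‖ R2 = 4.332 Ω.

V_th ≈ 4.67 mV, R_th ≈ 4.33 Ω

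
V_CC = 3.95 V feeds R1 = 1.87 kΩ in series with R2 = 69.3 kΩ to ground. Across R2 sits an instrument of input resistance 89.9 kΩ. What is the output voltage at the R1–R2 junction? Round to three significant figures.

R2 ‖ R_L = (69.3 × 89.9)/(69.3 + 89.9) = 39.13 kΩ.
Now apply the divider: V_out = 3.95 × 0.9544 = 3.770 V.

V_out ≈ 3.77 V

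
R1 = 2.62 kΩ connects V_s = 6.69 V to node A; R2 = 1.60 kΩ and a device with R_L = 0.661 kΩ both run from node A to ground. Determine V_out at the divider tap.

V_out ≈ 1.01 V

First combine the lower leg with the load: R2 ‖ R_L = 0.4678 kΩ.
Voltage divider with the loaded lower leg: V_out = 6.69 × 0.4678/(2.62 + 0.4678) = 6.69 × 0.1515 = 1.013 V.
(Unloaded it would be 2.54 V; the load pulls it down.)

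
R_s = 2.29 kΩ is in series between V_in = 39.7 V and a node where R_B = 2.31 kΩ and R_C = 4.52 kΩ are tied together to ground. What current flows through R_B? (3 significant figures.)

I ≈ 6.88 mA

Combine the parallel branches: R_p = (1/2.31 + 1/4.52)⁻¹ = 1.529 kΩ.
V_A = 39.7 × 1.529/3.819 = 15.89 V.
I(R_B) = V_A / R_B = 15.89/2.31 = 6.880 mA.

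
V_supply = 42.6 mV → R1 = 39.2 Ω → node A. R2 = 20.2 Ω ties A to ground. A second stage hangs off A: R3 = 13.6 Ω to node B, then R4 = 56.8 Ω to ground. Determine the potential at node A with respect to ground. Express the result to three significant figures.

The second stage (R3 + R4 = 70.40 Ω) loads node A in parallel with R2.
R2 ‖ (R3+R4) = 15.70 Ω.
V_A = 42.6 × 15.70/(39.2 + 15.70) = 12.18 mV.

V_A ≈ 12.2 mV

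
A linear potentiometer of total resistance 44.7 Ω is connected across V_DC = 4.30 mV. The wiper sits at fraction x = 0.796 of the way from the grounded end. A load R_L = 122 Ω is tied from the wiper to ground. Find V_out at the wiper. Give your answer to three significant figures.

Lower segment x·R_p = 35.58 Ω; upper segment (1−x)·R_p = 9.119 Ω.
R_L loads the lower segment: effective lower R = 27.55 Ω.
Loaded-divider output: V_out = 4.30 × 0.7513 = 3.231 mV.

V_out ≈ 3.23 mV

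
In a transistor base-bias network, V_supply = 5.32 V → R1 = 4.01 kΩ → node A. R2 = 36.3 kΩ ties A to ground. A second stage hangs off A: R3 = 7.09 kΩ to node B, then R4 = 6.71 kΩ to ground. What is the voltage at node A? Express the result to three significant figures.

The second stage (R3 + R4 = 13.80 kΩ) loads node A in parallel with R2.
Effective lower resistance at A: R2 ‖ 13.80 = 9.999 kΩ.
So V_A = 5.32 × 0.7138 = 3.797 V.

V_A ≈ 3.80 V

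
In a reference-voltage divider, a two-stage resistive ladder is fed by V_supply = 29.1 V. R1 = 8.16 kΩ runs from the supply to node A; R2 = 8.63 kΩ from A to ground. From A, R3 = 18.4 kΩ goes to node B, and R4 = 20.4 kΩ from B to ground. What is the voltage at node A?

Looking into the second stage from A: R3 + R4 = 38.80 kΩ appears in parallel with R2.
R2 ‖ (R3+R4) = 7.060 kΩ.
First divider: V_A = V_supply · 7.060/(8.16 + 7.060) = 13.50 V.

V_A ≈ 13.5 V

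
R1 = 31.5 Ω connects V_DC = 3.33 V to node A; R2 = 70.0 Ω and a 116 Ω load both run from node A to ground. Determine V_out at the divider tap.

V_out ≈ 1.93 V

The load sits in parallel with R2, giving an effective lower resistance R2' = R2·R_L/(R2+R_L) = 43.66 Ω.
Then V_out = V_DC · R2'/(R1 + R2') = 3.33 × 43.66/75.16 = 1.934 V.
(Unloaded it would be 2.30 V; the load pulls it down.)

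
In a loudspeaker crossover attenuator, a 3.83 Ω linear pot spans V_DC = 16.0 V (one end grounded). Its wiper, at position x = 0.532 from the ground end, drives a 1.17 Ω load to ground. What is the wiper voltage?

Split the track: R_lower = x·R_p = 2.038 Ω, R_upper = (1−x)·R_p = 1.792 Ω.
(x·R_p) ‖ R_L = 0.7432 Ω.
Then V_out = V_DC · 0.7432/(1.792 + 0.7432) = 4.690 V.

V_out ≈ 4.69 V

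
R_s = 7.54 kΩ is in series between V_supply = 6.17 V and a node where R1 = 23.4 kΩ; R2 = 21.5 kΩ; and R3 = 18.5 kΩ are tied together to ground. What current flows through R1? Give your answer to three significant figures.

I ≈ 0.127 mA

Combine the parallel branches: R_p = (1/23.4 + 1/21.5 + 1/18.5)⁻¹ = 6.978 kΩ.
V_A by voltage divider: V_A = 6.17 × 6.978/(7.54 + 6.978) = 2.966 V.
Branch current I = V_A/R1 = 2.966/23.4 = 0.1267 mA.
(Equivalently: I_total = 0.4250 mA, then current-divider fraction G_k/ΣG = 0.2982.)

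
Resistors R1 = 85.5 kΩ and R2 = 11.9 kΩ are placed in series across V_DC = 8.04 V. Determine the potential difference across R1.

Total series resistance ΣR = 85.5 + 11.9 = 97.40 kΩ.
V = V_DC · R/ΣR = 8.04 × 0.8778 = 7.058 V.

V ≈ 7.06 V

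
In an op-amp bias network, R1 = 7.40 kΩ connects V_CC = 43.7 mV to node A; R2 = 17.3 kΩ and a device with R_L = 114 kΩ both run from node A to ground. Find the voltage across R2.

V_out ≈ 29.3 mV

First combine the lower leg with the load: R2 ‖ R_L = 15.02 kΩ.
Voltage divider with the loaded lower leg: V_out = 43.7 × 15.02/(7.40 + 15.02) = 43.7 × 0.6699 = 29.28 mV.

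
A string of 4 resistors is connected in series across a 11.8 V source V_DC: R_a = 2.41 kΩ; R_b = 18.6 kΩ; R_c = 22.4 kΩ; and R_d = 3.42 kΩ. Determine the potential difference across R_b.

Series total: ΣR = 2.41 + 18.6 + 22.4 + 3.42 = 46.83 kΩ.
V = V_DC · R/ΣR = 11.8 × 0.3972 = 4.687 V.

V ≈ 4.69 V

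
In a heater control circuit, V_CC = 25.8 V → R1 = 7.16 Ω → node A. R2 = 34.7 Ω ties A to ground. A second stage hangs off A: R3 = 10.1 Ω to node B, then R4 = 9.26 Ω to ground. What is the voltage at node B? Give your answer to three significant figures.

Looking into the second stage from A: R3 + R4 = 19.36 Ω appears in parallel with R2.
Effective lower resistance at A: R2 ‖ 19.36 = 12.43 Ω.
First divider: V_A = V_CC · 12.43/(7.16 + 12.43) = 16.37 V.
Stage 2 is unloaded, so V_B = V_A · R4/(R3+R4) = 16.37 × 9.26/19.36 = 7.829 V.

V_B ≈ 7.83 V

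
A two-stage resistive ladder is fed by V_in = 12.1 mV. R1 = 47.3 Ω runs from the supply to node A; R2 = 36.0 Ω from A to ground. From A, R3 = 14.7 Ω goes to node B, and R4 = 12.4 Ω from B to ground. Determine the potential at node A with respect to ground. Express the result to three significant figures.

Looking into the second stage from A: R3 + R4 = 27.10 Ω appears in parallel with R2.
R2 ‖ (R3+R4) = 15.46 Ω.
So V_A = 12.1 × 0.2463 = 2.981 mV.

V_A ≈ 2.98 mV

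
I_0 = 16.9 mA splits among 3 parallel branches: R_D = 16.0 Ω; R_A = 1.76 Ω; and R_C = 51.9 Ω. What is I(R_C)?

I ≈ 0.501 mA

ΣG = 1/16.0 + 1/1.76 + 1/51.9 = 0.6499.
By the current-divider rule, I = I_0 · G_k/ΣG = 16.9 × 0.02965 = 0.5010 mA.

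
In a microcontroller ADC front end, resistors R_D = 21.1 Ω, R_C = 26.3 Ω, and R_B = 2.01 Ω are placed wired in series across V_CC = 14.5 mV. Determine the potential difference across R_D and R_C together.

V ≈ 13.9 mV

Total series resistance ΣR = 21.1 + 26.3 + 2.01 = 49.41 Ω.
R_{R_D..R_C} = 21.1 + 26.3 = 47.40 Ω.
By the voltage-divider rule, V = 14.5 × 47.40/49.41 = 13.91 mV.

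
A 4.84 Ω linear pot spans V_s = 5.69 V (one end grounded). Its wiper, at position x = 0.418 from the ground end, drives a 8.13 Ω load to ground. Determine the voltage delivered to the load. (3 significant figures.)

V_out ≈ 2.08 V

Split the track: R_lower = x·R_p = 2.023 Ω, R_upper = (1−x)·R_p = 2.817 Ω.
(x·R_p) ‖ R_L = 1.620 Ω.
V_out = 5.69 × 1.620/(2.817 + 1.620) = 2.078 V.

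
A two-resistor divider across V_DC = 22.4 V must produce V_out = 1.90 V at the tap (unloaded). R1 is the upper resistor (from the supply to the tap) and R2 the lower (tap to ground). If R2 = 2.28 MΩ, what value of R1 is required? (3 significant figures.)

V_out/V_DC = R2/(R1+R2) = 0.08482.
Rearranging, R1 = R2·(1−k)/k = 2.28 × 10.79 = 24.60 MΩ.

R1 ≈ 24.6 MΩ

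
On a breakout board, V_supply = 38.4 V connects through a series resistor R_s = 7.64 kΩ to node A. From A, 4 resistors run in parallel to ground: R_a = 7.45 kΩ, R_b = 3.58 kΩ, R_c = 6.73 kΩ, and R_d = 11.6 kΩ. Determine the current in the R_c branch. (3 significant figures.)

Parallel bank: R_p = 1/(1/7.45 + 1/3.58 + 1/6.73 + 1/11.6) = 1.542 kΩ.
Node voltage V_A = V_supply · R_p/(R_s + R_p) = 38.4 × 0.1680 = 6.450 V.
I(R_c) = V_A / R_c = 6.450/6.73 = 0.9584 mA.
(Equivalently: I_total = 4.182 mA, then current-divider fraction G_k/ΣG = 0.2292.)

I ≈ 0.958 mA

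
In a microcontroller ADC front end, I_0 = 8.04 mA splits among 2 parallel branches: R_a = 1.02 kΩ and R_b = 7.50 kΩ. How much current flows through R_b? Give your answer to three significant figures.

For two parallel branches, I_k = I_0 · (other R)/(sum of R).
So I = 8.04 × 1.02/8.520 = 0.9625 mA.

I ≈ 0.963 mA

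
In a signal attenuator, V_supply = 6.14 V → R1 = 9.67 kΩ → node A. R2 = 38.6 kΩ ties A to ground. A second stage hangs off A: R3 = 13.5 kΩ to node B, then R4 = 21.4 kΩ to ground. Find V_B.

Node A sees R2 in parallel with the series input of stage 2, R3 + R4 = 34.90 kΩ.
Effective lower resistance at A: R2 ‖ 34.90 = 18.33 kΩ.
So V_A = 6.14 × 0.6546 = 4.019 V.
Then the unloaded second divider: V_B = V_A × R4/(R3+R4) = 4.019 × 0.6132 = 2.465 V.

V_B ≈ 2.46 V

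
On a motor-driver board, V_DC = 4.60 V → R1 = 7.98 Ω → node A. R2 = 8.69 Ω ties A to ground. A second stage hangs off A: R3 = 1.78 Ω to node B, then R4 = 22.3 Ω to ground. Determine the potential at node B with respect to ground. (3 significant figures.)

Node A sees R2 in parallel with the series input of stage 2, R3 + R4 = 24.08 Ω.
R2 ‖ (R3+R4) = 6.386 Ω.
V_A = 4.60 × 6.386/(7.98 + 6.386) = 2.045 V.
V_B = V_A × 0.9261 = 1.894 V.

V_B ≈ 1.89 V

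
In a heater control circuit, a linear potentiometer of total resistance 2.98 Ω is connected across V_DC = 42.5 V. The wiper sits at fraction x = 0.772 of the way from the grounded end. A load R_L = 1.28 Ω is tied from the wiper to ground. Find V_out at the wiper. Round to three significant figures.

V_out ≈ 23.3 V

Lower segment x·R_p = 2.301 Ω; upper segment (1−x)·R_p = 0.6794 Ω.
R_L loads the lower segment: effective lower R = 0.8224 Ω.
Then V_out = V_DC · 0.8224/(0.6794 + 0.8224) = 23.27 V.
(Unloaded: V_out = x·V_DC = 32.8 V.)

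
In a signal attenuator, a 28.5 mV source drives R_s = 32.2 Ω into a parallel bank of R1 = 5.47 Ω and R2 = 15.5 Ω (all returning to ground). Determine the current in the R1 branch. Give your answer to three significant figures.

I ≈ 0.581 mA

Parallel bank: R_p = 1/(1/5.47 + 1/15.5) = 4.043 Ω.
V_A = 28.5 × 4.043/36.24 = 3.179 mV.
I(R1) = V_A / R1 = 3.179/5.47 = 0.5812 mA.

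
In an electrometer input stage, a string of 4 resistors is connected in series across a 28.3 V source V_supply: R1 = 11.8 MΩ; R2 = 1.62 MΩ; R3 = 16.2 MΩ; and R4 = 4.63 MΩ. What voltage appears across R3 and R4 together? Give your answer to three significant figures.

Total series resistance ΣR = 11.8 + 1.62 + 16.2 + 4.63 = 34.25 MΩ.
R_{R3..R4} = 16.2 + 4.63 = 20.83 MΩ.
Voltage divider: V = V_supply · (20.83 / 34.25) = 28.3 × 0.6082 = 17.21 V.

V ≈ 17.2 V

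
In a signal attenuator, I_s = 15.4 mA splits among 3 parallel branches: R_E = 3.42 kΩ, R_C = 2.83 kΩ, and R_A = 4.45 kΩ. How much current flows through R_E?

I ≈ 5.17 mA

ΣG = 1/3.42 + 1/2.83 + 1/4.45 = 0.8705.
R_E takes the fraction G_k/ΣG = 0.2924/0.8705 = 0.3359, so I = 15.4 × 0.3359 = 5.173 mA.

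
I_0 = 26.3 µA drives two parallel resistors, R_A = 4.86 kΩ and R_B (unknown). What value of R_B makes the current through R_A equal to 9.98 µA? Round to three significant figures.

Two-branch current divider: I_A = I_0 · R_B/(R_A + R_B).
9.98/26.3 = R_B/(R_A + R_B) → R_B = R_A · (0.3795)/(1 − 0.3795) = 4.86 × 0.6115 = 2.972 kΩ.

R_B ≈ 2.97 kΩ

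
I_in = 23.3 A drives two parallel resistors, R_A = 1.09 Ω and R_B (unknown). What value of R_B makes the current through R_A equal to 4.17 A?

Two-branch current divider: I_A = I_in · R_B/(R_A + R_B).
With f = 0.1790, R_B = R_A · f/(1−f) = 1.09 × 0.2180 = 0.2376 Ω.

R_B ≈ 0.238 Ω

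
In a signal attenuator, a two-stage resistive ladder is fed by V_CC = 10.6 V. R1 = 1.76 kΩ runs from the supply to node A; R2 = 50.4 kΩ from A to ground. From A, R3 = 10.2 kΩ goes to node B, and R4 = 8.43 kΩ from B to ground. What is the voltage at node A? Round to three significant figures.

V_A ≈ 9.39 V

Node A sees R2 in parallel with the series input of stage 2, R3 + R4 = 18.63 kΩ.
Effective lower resistance at A: R2 ‖ 18.63 = 13.60 kΩ.
So V_A = 10.6 × 0.8854 = 9.386 V.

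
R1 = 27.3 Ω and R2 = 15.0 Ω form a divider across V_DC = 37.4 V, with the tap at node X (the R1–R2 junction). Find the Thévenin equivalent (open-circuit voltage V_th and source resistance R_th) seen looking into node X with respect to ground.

Open-circuit (no load on X): V_th = V_DC · R2/(R1 + R2) = 37.4 × 15.0/(27.30 + 15.0) = 13.26 V.
Zeroing V_DC shorts the top of R1 to ground, so R_th = R1 ‖ R2 = 9.681 Ω.

V_th ≈ 13.3 V, R_th ≈ 9.68 Ω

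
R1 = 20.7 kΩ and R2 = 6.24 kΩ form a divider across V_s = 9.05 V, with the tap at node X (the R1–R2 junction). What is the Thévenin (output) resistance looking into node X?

With V_s suppressed (replaced by a short), R_th = R1 ‖ R2 = (20.70 × 6.24)/(20.70 + 6.24) = 4.795 kΩ.

R_th ≈ 4.79 kΩ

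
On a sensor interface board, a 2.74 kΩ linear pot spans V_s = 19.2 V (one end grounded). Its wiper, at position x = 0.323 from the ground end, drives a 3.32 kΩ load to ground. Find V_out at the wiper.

Split the track: R_lower = x·R_p = 0.8850 kΩ, R_upper = (1−x)·R_p = 1.855 kΩ.
(x·R_p) ‖ R_L = 0.6988 kΩ.
Then V_out = V_s · 0.6988/(1.855 + 0.6988) = 5.254 V.

V_out ≈ 5.25 V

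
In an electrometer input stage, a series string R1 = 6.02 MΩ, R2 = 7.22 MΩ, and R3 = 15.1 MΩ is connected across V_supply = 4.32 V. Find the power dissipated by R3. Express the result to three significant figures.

P ≈ 0.351 µW

The common current is I = 4.32/28.34 = 0.1524 µA.
V(R3) = I·R = 2.302 V; P = V·I = 2.302 × 0.1524 = 0.3509 µW.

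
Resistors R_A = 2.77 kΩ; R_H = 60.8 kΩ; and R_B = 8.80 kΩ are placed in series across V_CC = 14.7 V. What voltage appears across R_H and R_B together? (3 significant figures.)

V ≈ 14.1 V

ΣR = 2.77 + 60.8 + 8.80 = 72.37 kΩ.
R_{R_H..R_B} = 60.8 + 8.80 = 69.60 kΩ.
V = V_CC · R/ΣR = 14.7 × 0.9617 = 14.14 V.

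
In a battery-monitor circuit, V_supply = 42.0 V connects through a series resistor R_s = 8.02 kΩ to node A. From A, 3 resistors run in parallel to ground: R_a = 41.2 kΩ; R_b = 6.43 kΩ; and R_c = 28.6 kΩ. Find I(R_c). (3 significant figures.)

I ≈ 0.539 mA

Parallel bank: R_p = 1/(1/41.2 + 1/6.43 + 1/28.6) = 4.656 kΩ.
V_A = 42.0 × 4.656/12.68 = 15.43 V.
I(R_c) = V_A / R_c = 15.43/28.6 = 0.5394 mA.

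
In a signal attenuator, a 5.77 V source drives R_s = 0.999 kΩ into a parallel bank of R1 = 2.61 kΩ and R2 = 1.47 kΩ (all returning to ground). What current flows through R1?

Equivalent of the parallel group: R_p = 0.9404 kΩ.
V_A by voltage divider: V_A = 5.77 × 0.9404/(0.999 + 0.9404) = 2.798 V.
Branch current I = V_A/R1 = 2.798/2.61 = 1.072 mA.
(Equivalently: I_total = 2.975 mA, then current-divider fraction G_k/ΣG = 0.3603.)

I ≈ 1.07 mA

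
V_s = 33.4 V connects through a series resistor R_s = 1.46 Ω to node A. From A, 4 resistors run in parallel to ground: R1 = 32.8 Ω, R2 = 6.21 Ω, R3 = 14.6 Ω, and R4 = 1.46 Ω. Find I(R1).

I ≈ 0.428 A

Combine the parallel branches: R_p = (1/32.8 + 1/6.21 + 1/14.6 + 1/1.46)⁻¹ = 1.058 Ω.
V_A = 33.4 × 1.058/2.518 = 14.04 V.
Branch current I = V_A/R1 = 14.04/32.8 = 0.4279 A.
(Check via current divider: I_total = 13.26 A; share G_k/ΣG = 0.03226 → same result.)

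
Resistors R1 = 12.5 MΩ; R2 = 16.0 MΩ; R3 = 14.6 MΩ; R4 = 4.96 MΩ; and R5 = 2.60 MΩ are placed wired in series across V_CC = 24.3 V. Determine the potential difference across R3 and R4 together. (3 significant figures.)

V ≈ 9.38 V

Total series resistance ΣR = 12.5 + 16.0 + 14.6 + 4.96 + 2.60 = 50.66 MΩ.
R_{R3..R4} = 14.6 + 4.96 = 19.56 MΩ.
Voltage divider: V = V_CC · (19.56 / 50.66) = 24.3 × 0.3861 = 9.382 V.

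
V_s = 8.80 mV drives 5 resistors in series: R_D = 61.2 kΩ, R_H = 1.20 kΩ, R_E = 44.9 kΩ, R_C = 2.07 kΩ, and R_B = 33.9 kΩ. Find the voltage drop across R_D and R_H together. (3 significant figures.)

V ≈ 3.83 mV

ΣR = 61.2 + 1.20 + 44.9 + 2.07 + 33.9 = 143.3 kΩ.
R_{R_D..R_H} = 61.2 + 1.20 = 62.40 kΩ.
V = V_s · R/ΣR = 8.80 × 0.4355 = 3.833 mV.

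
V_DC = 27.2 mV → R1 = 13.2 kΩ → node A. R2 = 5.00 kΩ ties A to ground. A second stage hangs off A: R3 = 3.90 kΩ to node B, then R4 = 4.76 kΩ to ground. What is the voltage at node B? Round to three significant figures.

V_B ≈ 2.90 mV

The second stage (R3 + R4 = 8.660 kΩ) loads node A in parallel with R2.
R2 ‖ (R3+R4) = 3.170 kΩ.
First divider: V_A = V_DC · 3.170/(13.2 + 3.170) = 5.267 mV.
Then the unloaded second divider: V_B = V_A × R4/(R3+R4) = 5.267 × 0.5497 = 2.895 mV.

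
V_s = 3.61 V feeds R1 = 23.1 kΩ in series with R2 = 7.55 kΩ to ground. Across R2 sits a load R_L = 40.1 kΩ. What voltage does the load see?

The load sits in parallel with R2, giving an effective lower resistance R2' = R2·R_L/(R2+R_L) = 6.354 kΩ.
Voltage divider with the loaded lower leg: V_out = 3.61 × 6.354/(23.1 + 6.354) = 3.61 × 0.2157 = 0.7787 V.

V_out ≈ 0.779 V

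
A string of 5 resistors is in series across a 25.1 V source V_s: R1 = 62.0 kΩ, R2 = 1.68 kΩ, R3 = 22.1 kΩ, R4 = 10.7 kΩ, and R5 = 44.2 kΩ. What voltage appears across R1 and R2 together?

ΣR = 62.0 + 1.68 + 22.1 + 10.7 + 44.2 = 140.7 kΩ.
R_{R1..R2} = 62.0 + 1.68 = 63.68 kΩ.
Voltage divider: V = V_s · (63.68 / 140.7) = 25.1 × 0.4527 = 11.36 V.

V ≈ 11.4 V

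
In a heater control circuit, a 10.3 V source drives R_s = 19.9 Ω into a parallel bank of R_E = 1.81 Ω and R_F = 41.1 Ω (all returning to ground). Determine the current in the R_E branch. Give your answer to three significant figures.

Parallel bank: R_p = 1/(1/1.81 + 1/41.1) = 1.734 Ω.
Node voltage V_A = V_CC · R_p/(R_s + R_p) = 10.3 × 0.08014 = 0.8254 V.
Branch current I = V_A/R_E = 0.8254/1.81 = 0.4560 A.

I ≈ 0.456 A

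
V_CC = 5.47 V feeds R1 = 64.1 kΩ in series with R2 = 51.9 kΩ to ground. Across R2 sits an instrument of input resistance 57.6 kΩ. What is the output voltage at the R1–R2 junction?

The load sits in parallel with R2, giving an effective lower resistance R2' = R2·R_L/(R2+R_L) = 27.30 kΩ.
Now apply the divider: V_out = 5.47 × 0.2987 = 1.634 V.
(Unloaded it would be 2.45 V; the load pulls it down.)

V_out ≈ 1.63 V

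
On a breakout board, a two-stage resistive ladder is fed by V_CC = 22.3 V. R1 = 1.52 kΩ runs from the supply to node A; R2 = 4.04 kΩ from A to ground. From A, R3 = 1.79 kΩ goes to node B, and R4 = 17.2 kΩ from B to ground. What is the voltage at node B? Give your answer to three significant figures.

V_B ≈ 13.9 V

The second stage (R3 + R4 = 18.99 kΩ) loads node A in parallel with R2.
Effective lower resistance at A: R2 ‖ 18.99 = 3.331 kΩ.
First divider: V_A = V_CC · 3.331/(1.52 + 3.331) = 15.31 V.
Stage 2 is unloaded, so V_B = V_A · R4/(R3+R4) = 15.31 × 17.2/18.99 = 13.87 V.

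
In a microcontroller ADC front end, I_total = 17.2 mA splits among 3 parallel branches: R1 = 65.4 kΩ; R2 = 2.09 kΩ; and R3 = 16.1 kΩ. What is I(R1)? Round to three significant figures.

Total conductance ΣG = 1/65.4 + 1/2.09 + 1/16.1 = 0.5559 (units of 1/kΩ).
By the current-divider rule, I = I_total · G_k/ΣG = 17.2 × 0.02751 = 0.4731 mA.

I ≈ 0.473 mA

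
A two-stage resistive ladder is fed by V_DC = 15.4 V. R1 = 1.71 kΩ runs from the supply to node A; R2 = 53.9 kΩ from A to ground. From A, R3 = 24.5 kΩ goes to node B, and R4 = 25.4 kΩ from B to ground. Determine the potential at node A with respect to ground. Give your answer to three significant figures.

The second stage (R3 + R4 = 49.90 kΩ) loads node A in parallel with R2.
R2 ‖ (R3+R4) = 25.91 kΩ.
So V_A = 15.4 × 0.9381 = 14.45 V.

V_A ≈ 14.4 V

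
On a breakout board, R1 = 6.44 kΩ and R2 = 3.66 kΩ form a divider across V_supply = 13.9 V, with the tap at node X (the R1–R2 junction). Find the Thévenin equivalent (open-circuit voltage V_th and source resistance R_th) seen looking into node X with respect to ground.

V_th is the unloaded tap voltage: V_supply · R2/(R1+R2) = 13.9 × 0.3624 = 5.037 V.
Looking into X with the source shorted: R_th = R1·R2/(R1+R2) = 6.440 × 3.66/10.10 = 2.334 kΩ.

V_th ≈ 5.04 V, R_th ≈ 2.33 kΩ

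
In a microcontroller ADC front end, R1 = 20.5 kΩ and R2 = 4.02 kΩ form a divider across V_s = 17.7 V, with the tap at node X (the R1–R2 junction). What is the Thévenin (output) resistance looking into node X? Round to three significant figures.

R_th ≈ 3.36 kΩ

With V_s suppressed (replaced by a short), R_th = R1 ‖ R2 = (20.50 × 4.02)/(20.50 + 4.02) = 3.361 kΩ.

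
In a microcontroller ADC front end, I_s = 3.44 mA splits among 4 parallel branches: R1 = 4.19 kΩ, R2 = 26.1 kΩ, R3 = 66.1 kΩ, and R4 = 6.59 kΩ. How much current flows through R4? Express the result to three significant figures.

I ≈ 1.18 mA

ΣG = 1/4.19 + 1/26.1 + 1/66.1 + 1/6.59 = 0.4439.
R4 takes the fraction G_k/ΣG = 0.1517/0.4439 = 0.3419, so I = 3.44 × 0.3419 = 1.176 mA.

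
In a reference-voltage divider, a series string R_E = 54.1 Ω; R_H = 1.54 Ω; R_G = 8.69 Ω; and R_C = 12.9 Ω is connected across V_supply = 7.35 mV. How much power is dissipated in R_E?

P ≈ 0.490 µW

ΣR = 77.23 Ω → I = 7.35/77.23 = 0.09517 mA.
P = I²R = 0.009057 × 54.1 = 0.4900 µW.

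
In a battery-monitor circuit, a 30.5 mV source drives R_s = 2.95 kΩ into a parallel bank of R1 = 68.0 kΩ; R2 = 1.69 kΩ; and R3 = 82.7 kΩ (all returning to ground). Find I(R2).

Combine the parallel branches: R_p = (1/68.0 + 1/1.69 + 1/82.7)⁻¹ = 1.617 kΩ.
V_A by voltage divider: V_A = 30.5 × 1.617/(2.95 + 1.617) = 10.80 mV.
Branch current I = V_A/R2 = 10.80/1.69 = 6.389 µA.

I ≈ 6.39 µA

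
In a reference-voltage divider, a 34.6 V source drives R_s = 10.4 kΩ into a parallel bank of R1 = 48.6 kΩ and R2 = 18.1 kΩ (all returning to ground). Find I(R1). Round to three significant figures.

I ≈ 0.398 mA

Parallel bank: R_p = 1/(1/48.6 + 1/18.1) = 13.19 kΩ.
V_A = 34.6 × 13.19/23.59 = 19.34 V.
I(R1) = V_A / R1 = 19.34/48.6 = 0.3980 mA.
(Equivalently: I_total = 1.467 mA, then current-divider fraction G_k/ΣG = 0.2714.)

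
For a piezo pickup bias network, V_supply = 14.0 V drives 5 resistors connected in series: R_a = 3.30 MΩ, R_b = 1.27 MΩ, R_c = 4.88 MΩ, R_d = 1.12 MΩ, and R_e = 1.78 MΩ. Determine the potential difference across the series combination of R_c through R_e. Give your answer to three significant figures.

V ≈ 8.82 V

Total series resistance ΣR = 3.30 + 1.27 + 4.88 + 1.12 + 1.78 = 12.35 MΩ.
R_{R_c..R_e} = 4.88 + 1.12 + 1.78 = 7.780 MΩ.
V = V_supply · R/ΣR = 14.0 × 0.6300 = 8.819 V.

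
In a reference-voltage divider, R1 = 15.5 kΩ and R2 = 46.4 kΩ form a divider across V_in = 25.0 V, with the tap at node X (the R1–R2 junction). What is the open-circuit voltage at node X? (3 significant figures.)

V_th is the unloaded tap voltage: V_in · R2/(R1+R2) = 25.0 × 0.7496 = 18.74 V.

V_th ≈ 18.7 V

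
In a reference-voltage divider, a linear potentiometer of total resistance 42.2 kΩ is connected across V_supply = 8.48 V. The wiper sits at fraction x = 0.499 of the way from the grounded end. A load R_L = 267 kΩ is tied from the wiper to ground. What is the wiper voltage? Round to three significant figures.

V_out ≈ 4.07 V

Lower segment x·R_p = 21.06 kΩ; upper segment (1−x)·R_p = 21.14 kΩ.
R_L loads the lower segment: effective lower R = 19.52 kΩ.
Loaded-divider output: V_out = 8.48 × 0.4800 = 4.071 V.
(Unloaded: V_out = x·V_supply = 4.23 V.)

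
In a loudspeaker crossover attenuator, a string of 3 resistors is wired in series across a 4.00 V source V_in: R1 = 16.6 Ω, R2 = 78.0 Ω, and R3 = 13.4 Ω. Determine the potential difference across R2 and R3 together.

Series total: ΣR = 16.6 + 78.0 + 13.4 = 108.0 Ω.
R_{R2..R3} = 78.0 + 13.4 = 91.40 Ω.
Voltage divider: V = V_in · (91.40 / 108.0) = 4.00 × 0.8463 = 3.385 V.

V ≈ 3.39 V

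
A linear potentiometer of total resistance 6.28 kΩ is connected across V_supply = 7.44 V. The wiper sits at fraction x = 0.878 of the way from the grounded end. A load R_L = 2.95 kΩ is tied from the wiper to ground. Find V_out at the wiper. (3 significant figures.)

V_out ≈ 5.32 V

Split the track: R_lower = x·R_p = 5.514 kΩ, R_upper = (1−x)·R_p = 0.7662 kΩ.
Lower segment in parallel with the load: 5.514 ‖ 2.95 = 1.922 kΩ.
Loaded-divider output: V_out = 7.44 × 0.7150 = 5.319 V.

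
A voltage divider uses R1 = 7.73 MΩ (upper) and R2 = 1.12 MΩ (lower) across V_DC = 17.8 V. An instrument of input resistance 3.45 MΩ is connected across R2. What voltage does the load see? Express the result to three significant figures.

The load sits in parallel with R2, giving an effective lower resistance R2' = R2·R_L/(R2+R_L) = 0.8455 MΩ.
Voltage divider with the loaded lower leg: V_out = 17.8 × 0.8455/(7.73 + 0.8455) = 17.8 × 0.09860 = 1.755 V.
(Unloaded it would be 2.25 V; the load pulls it down.)

V_out ≈ 1.76 V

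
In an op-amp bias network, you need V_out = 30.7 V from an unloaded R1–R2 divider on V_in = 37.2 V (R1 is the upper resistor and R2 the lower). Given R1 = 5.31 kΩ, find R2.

R2 ≈ 25.1 kΩ

Required fraction k = V_out/V_in = 0.8253.
R2 = R1 · 0.8253/(1 − 0.8253) = 25.08 kΩ.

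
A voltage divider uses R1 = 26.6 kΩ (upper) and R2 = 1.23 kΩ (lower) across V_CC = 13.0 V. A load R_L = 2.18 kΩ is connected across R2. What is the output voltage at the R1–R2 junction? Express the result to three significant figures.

R2 ‖ R_L = (1.23 × 2.18)/(1.23 + 2.18) = 0.7863 kΩ.
Voltage divider with the loaded lower leg: V_out = 13.0 × 0.7863/(26.6 + 0.7863) = 13.0 × 0.02871 = 0.3733 V.

V_out ≈ 0.373 V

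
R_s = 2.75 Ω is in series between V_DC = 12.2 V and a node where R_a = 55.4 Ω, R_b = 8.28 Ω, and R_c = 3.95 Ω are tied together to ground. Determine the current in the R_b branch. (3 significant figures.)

Combine the parallel branches: R_p = (1/55.4 + 1/8.28 + 1/3.95)⁻¹ = 2.551 Ω.
Node voltage V_A = V_DC · R_p/(R_s + R_p) = 12.2 × 0.4812 = 5.871 V.
Branch current I = V_A/R_b = 5.871/8.28 = 0.7091 A.

I ≈ 0.709 A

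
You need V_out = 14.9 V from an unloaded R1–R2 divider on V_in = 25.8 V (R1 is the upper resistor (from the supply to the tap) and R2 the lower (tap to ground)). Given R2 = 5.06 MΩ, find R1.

R1 ≈ 3.70 MΩ

Required fraction k = V_out/V_in = 0.5775.
R1 = R2·(1/k − 1) = 5.06 × 0.7315 = 3.702 MΩ.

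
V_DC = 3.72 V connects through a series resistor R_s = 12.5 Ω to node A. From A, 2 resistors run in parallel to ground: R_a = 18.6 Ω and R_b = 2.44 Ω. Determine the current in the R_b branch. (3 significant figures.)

I ≈ 0.224 A

Combine the parallel branches: R_p = (1/18.6 + 1/2.44)⁻¹ = 2.157 Ω.
V_A by voltage divider: V_A = 3.72 × 2.157/(12.5 + 2.157) = 0.5475 V.
Branch current I = V_A/R_b = 0.5475/2.44 = 0.2244 A.
(Check via current divider: I_total = 0.2538 A; share G_k/ΣG = 0.8840 → same result.)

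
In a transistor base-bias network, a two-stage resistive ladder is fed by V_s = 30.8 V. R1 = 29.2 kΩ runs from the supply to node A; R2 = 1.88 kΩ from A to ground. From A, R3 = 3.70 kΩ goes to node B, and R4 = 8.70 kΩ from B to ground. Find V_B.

Node A sees R2 in parallel with the series input of stage 2, R3 + R4 = 12.40 kΩ.
R2 ‖ (R3+R4) = 1.632 kΩ.
V_A = 30.8 × 1.632/(29.2 + 1.632) = 1.631 V.
Then the unloaded second divider: V_B = V_A × R4/(R3+R4) = 1.631 × 0.7016 = 1.144 V.

V_B ≈ 1.14 V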